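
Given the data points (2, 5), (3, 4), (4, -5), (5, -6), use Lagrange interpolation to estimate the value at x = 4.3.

Lagrange interpolation formula:
P(x) = Σ yᵢ × Lᵢ(x)
where Lᵢ(x) = Π_{j≠i} (x - xⱼ)/(xᵢ - xⱼ)

L_0(4.3) = (4.3 - 3)/(2 - 3) × (4.3 - 4)/(2 - 4) × (4.3 - 5)/(2 - 5) = 0.045500
L_1(4.3) = (4.3 - 2)/(3 - 2) × (4.3 - 4)/(3 - 4) × (4.3 - 5)/(3 - 5) = -0.241500
L_2(4.3) = (4.3 - 2)/(4 - 2) × (4.3 - 3)/(4 - 3) × (4.3 - 5)/(4 - 5) = 1.046500
L_3(4.3) = (4.3 - 2)/(5 - 2) × (4.3 - 3)/(5 - 3) × (4.3 - 4)/(5 - 4) = 0.149500

P(4.3) = 5×L_0(4.3) + 4×L_1(4.3) + (-5)×L_2(4.3) + (-6)×L_3(4.3)
P(4.3) = -6.868000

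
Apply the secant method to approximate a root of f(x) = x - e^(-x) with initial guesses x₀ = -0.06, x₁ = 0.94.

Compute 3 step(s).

f(x) = x - e^(-x)
x₀ = -0.06, x₁ = 0.94

Secant formula: x_{n+1} = x_n - f(x_n)(x_n - x_{n-1})/(f(x_n) - f(x_{n-1}))

Iteration 1:
  f(-0.060000) = -1.121837
  f(0.940000) = 0.549372
  x_2 = 0.940000 - 0.549372×(0.940000 - (-0.060000))/(0.549372 - (-1.121837))
       = 0.611273
Iteration 2:
  f(0.940000) = 0.549372
  f(0.611273) = 0.068613
  x_3 = 0.611273 - 0.068613×(0.611273 - 0.940000)/(0.068613 - 0.549372)
       = 0.564357
Iteration 3:
  f(0.611273) = 0.068613
  f(0.564357) = -0.004368
  x_4 = 0.564357 - (-0.004368)×(0.564357 - 0.611273)/(-0.004368 - 0.068613)
       = 0.567165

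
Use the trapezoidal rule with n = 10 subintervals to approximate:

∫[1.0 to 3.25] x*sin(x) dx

f(x) = x*sin(x)
a = 1.0, b = 3.25, n = 10
h = (b - a)/n = 0.225000

Trapezoidal rule: (h/2)[f(x₀) + 2f(x₁) + 2f(x₂) + ... + f(xₙ)]

x_0 = 1.0000, f(x_0) = 0.841471, coefficient = 1
x_1 = 1.2250, f(x_1) = 1.152487, coefficient = 2
x_2 = 1.4500, f(x_2) = 1.439434, coefficient = 2
x_3 = 1.6750, f(x_3) = 1.665914, coefficient = 2
x_4 = 1.9000, f(x_4) = 1.797970, coefficient = 2
x_5 = 2.1250, f(x_5) = 1.806930, coefficient = 2
x_6 = 2.3500, f(x_6) = 1.671962, coefficient = 2
x_7 = 2.5750, f(x_7) = 1.382158, coefficient = 2
x_8 = 2.8000, f(x_8) = 0.937967, coefficient = 2
x_9 = 3.0250, f(x_9) = 0.351894, coefficient = 2
x_10 = 3.2500, f(x_10) = -0.351634, coefficient = 1

I ≈ (0.225000/2) × 24.903269 = 2.801618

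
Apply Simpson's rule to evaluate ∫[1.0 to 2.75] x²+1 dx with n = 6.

f(x) = x²+1
a = 1.0, b = 2.75, n = 6
h = (b - a)/n = 0.291667

Simpson's rule: (h/3)[f(x₀) + 4f(x₁) + 2f(x₂) + ... + f(xₙ)]

x_0 = 1.0000, f(x_0) = 2.000000, coefficient = 1
x_1 = 1.2917, f(x_1) = 2.668403, coefficient = 4
x_2 = 1.5833, f(x_2) = 3.506944, coefficient = 2
x_3 = 1.8750, f(x_3) = 4.515625, coefficient = 4
x_4 = 2.1667, f(x_4) = 5.694444, coefficient = 2
x_5 = 2.4583, f(x_5) = 7.043403, coefficient = 4
x_6 = 2.7500, f(x_6) = 8.562500, coefficient = 1

I ≈ (0.291667/3) × 85.875000 = 8.348958
Exact value: 8.348958
Error: 0.000000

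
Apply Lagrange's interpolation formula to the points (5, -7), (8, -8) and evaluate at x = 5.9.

Lagrange interpolation formula:
P(x) = Σ yᵢ × Lᵢ(x)
where Lᵢ(x) = Π_{j≠i} (x - xⱼ)/(xᵢ - xⱼ)

L_0(5.9) = (5.9 - 8)/(5 - 8) = 0.700000
L_1(5.9) = (5.9 - 5)/(8 - 5) = 0.300000

P(5.9) = (-7)×L_0(5.9) + (-8)×L_1(5.9)
P(5.9) = -7.300000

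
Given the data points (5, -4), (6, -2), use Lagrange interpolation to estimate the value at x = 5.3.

Lagrange interpolation formula:
P(x) = Σ yᵢ × Lᵢ(x)
where Lᵢ(x) = Π_{j≠i} (x - xⱼ)/(xᵢ - xⱼ)

L_0(5.3) = (5.3 - 6)/(5 - 6) = 0.700000
L_1(5.3) = (5.3 - 5)/(6 - 5) = 0.300000

P(5.3) = (-4)×L_0(5.3) + (-2)×L_1(5.3)
P(5.3) = -3.400000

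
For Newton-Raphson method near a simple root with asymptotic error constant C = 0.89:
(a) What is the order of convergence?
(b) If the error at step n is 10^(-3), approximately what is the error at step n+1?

(a) Newton-Raphson has quadratic (order 2) convergence near simple roots.
    This means |e_{n+1}| ≈ C|e_n|².

(b) With |e_n| = 10^(-3) and C = 0.89:
    |e_{n+1}| ≈ 0.89 × (10^(-3))² = 0.89 × 10^(-6)

(a) 2 (quadratic); (b) |e_{n+1}| ≈ 8.900e-07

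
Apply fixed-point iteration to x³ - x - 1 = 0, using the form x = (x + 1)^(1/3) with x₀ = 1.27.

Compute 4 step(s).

Equation: x³ - x - 1 = 0
Fixed-point form: x = (x + 1)^(1/3)
x₀ = 1.27

x_1 = g(1.270000) = 1.314242
x_2 = g(1.314242) = 1.322725
x_3 = g(1.322725) = 1.324339
x_4 = g(1.324339) = 1.324646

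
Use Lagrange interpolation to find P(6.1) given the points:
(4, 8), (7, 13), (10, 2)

Lagrange interpolation formula:
P(x) = Σ yᵢ × Lᵢ(x)
where Lᵢ(x) = Π_{j≠i} (x - xⱼ)/(xᵢ - xⱼ)

L_0(6.1) = (6.1 - 7)/(4 - 7) × (6.1 - 10)/(4 - 10) = 0.195000
L_1(6.1) = (6.1 - 4)/(7 - 4) × (6.1 - 10)/(7 - 10) = 0.910000
L_2(6.1) = (6.1 - 4)/(10 - 4) × (6.1 - 7)/(10 - 7) = -0.105000

P(6.1) = 8×L_0(6.1) + 13×L_1(6.1) + 2×L_2(6.1)
P(6.1) = 13.180000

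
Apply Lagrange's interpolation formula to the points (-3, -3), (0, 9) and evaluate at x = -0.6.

Lagrange interpolation formula:
P(x) = Σ yᵢ × Lᵢ(x)
where Lᵢ(x) = Π_{j≠i} (x - xⱼ)/(xᵢ - xⱼ)

L_0(-0.6) = (-0.6 - 0)/(-3 - 0) = 0.200000
L_1(-0.6) = (-0.6 - (-3))/(0 - (-3)) = 0.800000

P(-0.6) = (-3)×L_0(-0.6) + 9×L_1(-0.6)
P(-0.6) = 6.600000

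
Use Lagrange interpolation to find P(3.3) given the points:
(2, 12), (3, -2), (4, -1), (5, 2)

Lagrange interpolation formula:
P(x) = Σ yᵢ × Lᵢ(x)
where Lᵢ(x) = Π_{j≠i} (x - xⱼ)/(xᵢ - xⱼ)

L_0(3.3) = (3.3 - 3)/(2 - 3) × (3.3 - 4)/(2 - 4) × (3.3 - 5)/(2 - 5) = -0.059500
L_1(3.3) = (3.3 - 2)/(3 - 2) × (3.3 - 4)/(3 - 4) × (3.3 - 5)/(3 - 5) = 0.773500
L_2(3.3) = (3.3 - 2)/(4 - 2) × (3.3 - 3)/(4 - 3) × (3.3 - 5)/(4 - 5) = 0.331500
L_3(3.3) = (3.3 - 2)/(5 - 2) × (3.3 - 3)/(5 - 3) × (3.3 - 4)/(5 - 4) = -0.045500

P(3.3) = 12×L_0(3.3) + (-2)×L_1(3.3) + (-1)×L_2(3.3) + 2×L_3(3.3)
P(3.3) = -2.683500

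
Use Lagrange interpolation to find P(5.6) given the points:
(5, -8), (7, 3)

Lagrange interpolation formula:
P(x) = Σ yᵢ × Lᵢ(x)
where Lᵢ(x) = Π_{j≠i} (x - xⱼ)/(xᵢ - xⱼ)

L_0(5.6) = (5.6 - 7)/(5 - 7) = 0.700000
L_1(5.6) = (5.6 - 5)/(7 - 5) = 0.300000

P(5.6) = (-8)×L_0(5.6) + 3×L_1(5.6)
P(5.6) = -4.700000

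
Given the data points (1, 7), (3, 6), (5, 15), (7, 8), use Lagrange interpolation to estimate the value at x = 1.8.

Lagrange interpolation formula:
P(x) = Σ yᵢ × Lᵢ(x)
where Lᵢ(x) = Π_{j≠i} (x - xⱼ)/(xᵢ - xⱼ)

L_0(1.8) = (1.8 - 3)/(1 - 3) × (1.8 - 5)/(1 - 5) × (1.8 - 7)/(1 - 7) = 0.416000
L_1(1.8) = (1.8 - 1)/(3 - 1) × (1.8 - 5)/(3 - 5) × (1.8 - 7)/(3 - 7) = 0.832000
L_2(1.8) = (1.8 - 1)/(5 - 1) × (1.8 - 3)/(5 - 3) × (1.8 - 7)/(5 - 7) = -0.312000
L_3(1.8) = (1.8 - 1)/(7 - 1) × (1.8 - 3)/(7 - 3) × (1.8 - 5)/(7 - 5) = 0.064000

P(1.8) = 7×L_0(1.8) + 6×L_1(1.8) + 15×L_2(1.8) + 8×L_3(1.8)
P(1.8) = 3.736000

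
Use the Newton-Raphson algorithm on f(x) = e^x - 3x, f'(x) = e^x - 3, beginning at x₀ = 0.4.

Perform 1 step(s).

f(x) = e^x - 3x
f'(x) = e^x - 3
x₀ = 0.4

Newton-Raphson formula: x_{n+1} = x_n - f(x_n)/f'(x_n)

Iteration 1:
  f(0.400000) = 0.291825
  f'(0.400000) = -1.508175
  x_1 = 0.400000 - 0.291825/(-1.508175) = 0.593495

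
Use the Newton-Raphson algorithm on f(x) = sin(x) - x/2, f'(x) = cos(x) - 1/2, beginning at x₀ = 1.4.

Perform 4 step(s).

f(x) = sin(x) - x/2
f'(x) = cos(x) - 1/2
x₀ = 1.4

Newton-Raphson formula: x_{n+1} = x_n - f(x_n)/f'(x_n)

Iteration 1:
  f(1.400000) = 0.285450
  f'(1.400000) = -0.330033
  x_1 = 1.400000 - 0.285450/(-0.330033) = 2.264913
Iteration 2:
  f(2.264913) = -0.363838
  f'(2.264913) = -1.139707
  x_2 = 2.264913 - (-0.363838)/(-1.139707) = 1.945675
Iteration 3:
  f(1.945675) = -0.042286
  f'(1.945675) = -0.866160
  x_3 = 1.945675 - (-0.042286)/(-0.866160) = 1.896856
Iteration 4:
  f(1.896856) = -0.001116
  f'(1.896856) = -0.820312
  x_4 = 1.896856 - (-0.001116)/(-0.820312) = 1.895495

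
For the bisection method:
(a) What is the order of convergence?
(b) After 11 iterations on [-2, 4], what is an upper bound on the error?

(a) Bisection has linear (order 1) convergence; the error is halved each step.

(b) Error bound = (b-a)/2^n = (4 - (-2))/2^{11}
    = 6/2^{11}

(a) 1 (linear); (b) error ≤ 2.93e-03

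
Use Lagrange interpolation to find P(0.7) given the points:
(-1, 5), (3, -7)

Lagrange interpolation formula:
P(x) = Σ yᵢ × Lᵢ(x)
where Lᵢ(x) = Π_{j≠i} (x - xⱼ)/(xᵢ - xⱼ)

L_0(0.7) = (0.7 - 3)/(-1 - 3) = 0.575000
L_1(0.7) = (0.7 - (-1))/(3 - (-1)) = 0.425000

P(0.7) = 5×L_0(0.7) + (-7)×L_1(0.7)
P(0.7) = -0.100000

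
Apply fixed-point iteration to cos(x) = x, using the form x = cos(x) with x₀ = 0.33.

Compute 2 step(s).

Equation: cos(x) = x
Fixed-point form: x = cos(x)
x₀ = 0.33

x_1 = g(0.330000) = 0.946042
x_2 = g(0.946042) = 0.584898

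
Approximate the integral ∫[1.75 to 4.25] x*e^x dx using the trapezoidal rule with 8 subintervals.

f(x) = x*e^x
a = 1.75, b = 4.25, n = 8
h = (b - a)/n = 0.312500

Trapezoidal rule: (h/2)[f(x₀) + 2f(x₁) + 2f(x₂) + ... + f(xₙ)]

x_0 = 1.7500, f(x_0) = 10.070555, coefficient = 1
x_1 = 2.0625, f(x_1) = 16.222819, coefficient = 2
x_2 = 2.3750, f(x_2) = 25.533656, coefficient = 2
x_3 = 2.6875, f(x_3) = 39.492524, coefficient = 2
x_4 = 3.0000, f(x_4) = 60.256611, coefficient = 2
x_5 = 3.3125, f(x_5) = 90.940295, coefficient = 2
x_6 = 3.6250, f(x_6) = 136.027121, coefficient = 2
x_7 = 3.9375, f(x_7) = 201.955223, coefficient = 2
x_8 = 4.2500, f(x_8) = 297.948002, coefficient = 1

I ≈ (0.312500/2) × 1448.875057 = 226.386728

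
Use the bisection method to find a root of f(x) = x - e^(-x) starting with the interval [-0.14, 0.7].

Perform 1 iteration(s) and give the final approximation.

f(x) = x - e^(-x)
Initial interval: [-0.14, 0.7]

Iteration 1:
  c_1 = (-0.140000 + 0.700000)/2 = 0.280000
  f(c_1) = f(0.280000) = -0.475784
  f(a) × f(c) ≥ 0, new interval: [0.280000, 0.700000]

After 1 iteration(s), the approximation is c_1 = 0.280000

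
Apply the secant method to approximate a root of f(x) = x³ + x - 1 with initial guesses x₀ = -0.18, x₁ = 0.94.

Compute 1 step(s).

f(x) = x³ + x - 1
x₀ = -0.18, x₁ = 0.94

Secant formula: x_{n+1} = x_n - f(x_n)(x_n - x_{n-1})/(f(x_n) - f(x_{n-1}))

Iteration 1:
  f(-0.180000) = -1.185832
  f(0.940000) = 0.770584
  x_2 = 0.940000 - 0.770584×(0.940000 - (-0.180000))/(0.770584 - (-1.185832))
       = 0.498860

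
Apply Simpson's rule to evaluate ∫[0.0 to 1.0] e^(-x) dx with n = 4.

f(x) = e^(-x)
a = 0.0, b = 1.0, n = 4
h = (b - a)/n = 0.250000

Simpson's rule: (h/3)[f(x₀) + 4f(x₁) + 2f(x₂) + ... + f(xₙ)]

x_0 = 0.0000, f(x_0) = 1.000000, coefficient = 1
x_1 = 0.2500, f(x_1) = 0.778801, coefficient = 4
x_2 = 0.5000, f(x_2) = 0.606531, coefficient = 2
x_3 = 0.7500, f(x_3) = 0.472367, coefficient = 4
x_4 = 1.0000, f(x_4) = 0.367879, coefficient = 1

I ≈ (0.250000/3) × 7.585610 = 0.632134
Exact value: 0.632121
Error: 0.000014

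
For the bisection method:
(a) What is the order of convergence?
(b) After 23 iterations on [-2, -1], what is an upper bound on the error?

(a) Bisection has linear (order 1) convergence; the error is halved each step.

(b) Error bound = (b-a)/2^n = (-1 - (-2))/2^{23}
    = 1/2^{23}

(a) 1 (linear); (b) error ≤ 1.19e-07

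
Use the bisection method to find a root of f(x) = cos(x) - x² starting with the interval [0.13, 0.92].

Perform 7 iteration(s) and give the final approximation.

f(x) = cos(x) - x²
Initial interval: [0.13, 0.92]

Iteration 1:
  c_1 = (0.130000 + 0.920000)/2 = 0.525000
  f(c_1) = f(0.525000) = 0.589699
  f(a) × f(c) ≥ 0, new interval: [0.525000, 0.920000]
Iteration 2:
  c_2 = (0.525000 + 0.920000)/2 = 0.722500
  f(c_2) = f(0.722500) = 0.228149
  f(a) × f(c) ≥ 0, new interval: [0.722500, 0.920000]
Iteration 3:
  c_3 = (0.722500 + 0.920000)/2 = 0.821250
  f(c_3) = f(0.821250) = 0.006855
  f(a) × f(c) ≥ 0, new interval: [0.821250, 0.920000]
Iteration 4:
  c_4 = (0.821250 + 0.920000)/2 = 0.870625
  f(c_4) = f(0.870625) = -0.113639
  f(a) × f(c) < 0, new interval: [0.821250, 0.870625]
Iteration 5:
  c_5 = (0.821250 + 0.870625)/2 = 0.845938
  f(c_5) = f(0.845938) = -0.052580
  f(a) × f(c) < 0, new interval: [0.821250, 0.845938]
Iteration 6:
  c_6 = (0.821250 + 0.845938)/2 = 0.833594
  f(c_6) = f(0.833594) = -0.022659
  f(a) × f(c) < 0, new interval: [0.821250, 0.833594]
Iteration 7:
  c_7 = (0.821250 + 0.833594)/2 = 0.827422
  f(c_7) = f(0.827422) = -0.007851
  f(a) × f(c) < 0, new interval: [0.821250, 0.827422]

After 7 iteration(s), the approximation is c_7 = 0.827422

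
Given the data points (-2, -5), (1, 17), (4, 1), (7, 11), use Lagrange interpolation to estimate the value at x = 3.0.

Lagrange interpolation formula:
P(x) = Σ yᵢ × Lᵢ(x)
where Lᵢ(x) = Π_{j≠i} (x - xⱼ)/(xᵢ - xⱼ)

L_0(3.0) = (3.0 - 1)/(-2 - 1) × (3.0 - 4)/(-2 - 4) × (3.0 - 7)/(-2 - 7) = -0.049383
L_1(3.0) = (3.0 - (-2))/(1 - (-2)) × (3.0 - 4)/(1 - 4) × (3.0 - 7)/(1 - 7) = 0.370370
L_2(3.0) = (3.0 - (-2))/(4 - (-2)) × (3.0 - 1)/(4 - 1) × (3.0 - 7)/(4 - 7) = 0.740741
L_3(3.0) = (3.0 - (-2))/(7 - (-2)) × (3.0 - 1)/(7 - 1) × (3.0 - 4)/(7 - 4) = -0.061728

P(3.0) = (-5)×L_0(3.0) + 17×L_1(3.0) + 1×L_2(3.0) + 11×L_3(3.0)
P(3.0) = 6.604938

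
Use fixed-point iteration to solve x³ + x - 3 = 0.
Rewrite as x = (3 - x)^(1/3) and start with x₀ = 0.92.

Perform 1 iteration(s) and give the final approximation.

Equation: x³ + x - 3 = 0
Fixed-point form: x = (3 - x)^(1/3)
x₀ = 0.92

x_1 = g(0.920000) = 1.276501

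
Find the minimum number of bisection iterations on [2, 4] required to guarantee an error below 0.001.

We need (b-a)/2^n ≤ 0.001
(4 - 2)/2^n ≤ 0.001
2/2^n ≤ 0.001
2^n ≥ 2000
n ≥ log₂(2000) = 10.97
n ≥ 11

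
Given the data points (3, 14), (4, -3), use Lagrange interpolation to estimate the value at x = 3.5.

Lagrange interpolation formula:
P(x) = Σ yᵢ × Lᵢ(x)
where Lᵢ(x) = Π_{j≠i} (x - xⱼ)/(xᵢ - xⱼ)

L_0(3.5) = (3.5 - 4)/(3 - 4) = 0.500000
L_1(3.5) = (3.5 - 3)/(4 - 3) = 0.500000

P(3.5) = 14×L_0(3.5) + (-3)×L_1(3.5)
P(3.5) = 5.500000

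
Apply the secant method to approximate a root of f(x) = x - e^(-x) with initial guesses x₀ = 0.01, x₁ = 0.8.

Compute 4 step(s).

f(x) = x - e^(-x)
x₀ = 0.01, x₁ = 0.8

Secant formula: x_{n+1} = x_n - f(x_n)(x_n - x_{n-1})/(f(x_n) - f(x_{n-1}))

Iteration 1:
  f(0.010000) = -0.980050
  f(0.800000) = 0.350671
  x_2 = 0.800000 - 0.350671×(0.800000 - 0.010000)/(0.350671 - (-0.980050))
       = 0.591820
Iteration 2:
  f(0.800000) = 0.350671
  f(0.591820) = 0.038500
  x_3 = 0.591820 - 0.038500×(0.591820 - 0.800000)/(0.038500 - 0.350671)
       = 0.566145
Iteration 3:
  f(0.591820) = 0.038500
  f(0.566145) = -0.001565
  x_4 = 0.566145 - (-0.001565)×(0.566145 - 0.591820)/(-0.001565 - 0.038500)
       = 0.567148
Iteration 4:
  f(0.566145) = -0.001565
  f(0.567148) = 0.000007
  x_5 = 0.567148 - 0.000007×(0.567148 - 0.566145)/(0.000007 - (-0.001565))
       = 0.567143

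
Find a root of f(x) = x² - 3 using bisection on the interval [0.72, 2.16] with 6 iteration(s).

f(x) = x² - 3
Initial interval: [0.72, 2.16]

Iteration 1:
  c_1 = (0.720000 + 2.160000)/2 = 1.440000
  f(c_1) = f(1.440000) = -0.926400
  f(a) × f(c) ≥ 0, new interval: [1.440000, 2.160000]
Iteration 2:
  c_2 = (1.440000 + 2.160000)/2 = 1.800000
  f(c_2) = f(1.800000) = 0.240000
  f(a) × f(c) < 0, new interval: [1.440000, 1.800000]
Iteration 3:
  c_3 = (1.440000 + 1.800000)/2 = 1.620000
  f(c_3) = f(1.620000) = -0.375600
  f(a) × f(c) ≥ 0, new interval: [1.620000, 1.800000]
Iteration 4:
  c_4 = (1.620000 + 1.800000)/2 = 1.710000
  f(c_4) = f(1.710000) = -0.075900
  f(a) × f(c) ≥ 0, new interval: [1.710000, 1.800000]
Iteration 5:
  c_5 = (1.710000 + 1.800000)/2 = 1.755000
  f(c_5) = f(1.755000) = 0.080025
  f(a) × f(c) < 0, new interval: [1.710000, 1.755000]
Iteration 6:
  c_6 = (1.710000 + 1.755000)/2 = 1.732500
  f(c_6) = f(1.732500) = 0.001556
  f(a) × f(c) < 0, new interval: [1.710000, 1.732500]

After 6 iteration(s), the approximation is c_6 = 1.732500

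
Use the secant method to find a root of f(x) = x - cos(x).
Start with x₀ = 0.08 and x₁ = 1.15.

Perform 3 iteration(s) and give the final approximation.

f(x) = x - cos(x)
x₀ = 0.08, x₁ = 1.15

Secant formula: x_{n+1} = x_n - f(x_n)(x_n - x_{n-1})/(f(x_n) - f(x_{n-1}))

Iteration 1:
  f(0.080000) = -0.916802
  f(1.150000) = 0.741513
  x_2 = 1.150000 - 0.741513×(1.150000 - 0.080000)/(0.741513 - (-0.916802))
       = 0.671551
Iteration 2:
  f(1.150000) = 0.741513
  f(0.671551) = -0.111306
  x_3 = 0.671551 - (-0.111306)×(0.671551 - 1.150000)/(-0.111306 - 0.741513)
       = 0.733996
Iteration 3:
  f(0.671551) = -0.111306
  f(0.733996) = -0.008507
  x_4 = 0.733996 - (-0.008507)×(0.733996 - 0.671551)/(-0.008507 - (-0.111306))
       = 0.739164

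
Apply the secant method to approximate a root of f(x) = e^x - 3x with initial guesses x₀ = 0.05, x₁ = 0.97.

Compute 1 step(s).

f(x) = e^x - 3x
x₀ = 0.05, x₁ = 0.97

Secant formula: x_{n+1} = x_n - f(x_n)(x_n - x_{n-1})/(f(x_n) - f(x_{n-1}))

Iteration 1:
  f(0.050000) = 0.901271
  f(0.970000) = -0.272056
  x_2 = 0.970000 - (-0.272056)×(0.970000 - 0.050000)/(-0.272056 - 0.901271)
       = 0.756683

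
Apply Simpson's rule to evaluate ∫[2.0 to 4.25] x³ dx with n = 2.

f(x) = x³
a = 2.0, b = 4.25, n = 2
h = (b - a)/n = 1.125000

Simpson's rule: (h/3)[f(x₀) + 4f(x₁) + 2f(x₂) + ... + f(xₙ)]

x_0 = 2.0000, f(x_0) = 8.000000, coefficient = 1
x_1 = 3.1250, f(x_1) = 30.517578, coefficient = 4
x_2 = 4.2500, f(x_2) = 76.765625, coefficient = 1

I ≈ (1.125000/3) × 206.835938 = 77.563477
Exact value: 77.563477
Error: 0.000000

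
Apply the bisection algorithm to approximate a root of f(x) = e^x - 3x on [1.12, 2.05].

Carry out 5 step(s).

f(x) = e^x - 3x
Initial interval: [1.12, 2.05]

Iteration 1:
  c_1 = (1.120000 + 2.050000)/2 = 1.585000
  f(c_1) = f(1.585000) = 0.124291
  f(a) × f(c) < 0, new interval: [1.120000, 1.585000]
Iteration 2:
  c_2 = (1.120000 + 1.585000)/2 = 1.352500
  f(c_2) = f(1.352500) = -0.190419
  f(a) × f(c) ≥ 0, new interval: [1.352500, 1.585000]
Iteration 3:
  c_3 = (1.352500 + 1.585000)/2 = 1.468750
  f(c_3) = f(1.468750) = -0.062448
  f(a) × f(c) ≥ 0, new interval: [1.468750, 1.585000]
Iteration 4:
  c_4 = (1.468750 + 1.585000)/2 = 1.526875
  f(c_4) = f(1.526875) = 0.023143
  f(a) × f(c) < 0, new interval: [1.468750, 1.526875]
Iteration 5:
  c_5 = (1.468750 + 1.526875)/2 = 1.497812
  f(c_5) = f(1.497812) = -0.021541
  f(a) × f(c) ≥ 0, new interval: [1.497812, 1.526875]

After 5 iteration(s), the approximation is c_5 = 1.497812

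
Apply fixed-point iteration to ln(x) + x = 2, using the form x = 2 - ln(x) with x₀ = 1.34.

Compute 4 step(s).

Equation: ln(x) + x = 2
Fixed-point form: x = 2 - ln(x)
x₀ = 1.34

x_1 = g(1.340000) = 1.707330
x_2 = g(1.707330) = 1.465069
x_3 = g(1.465069) = 1.618098
x_4 = g(1.618098) = 1.518749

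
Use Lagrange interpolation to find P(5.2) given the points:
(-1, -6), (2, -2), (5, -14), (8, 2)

Lagrange interpolation formula:
P(x) = Σ yᵢ × Lᵢ(x)
where Lᵢ(x) = Π_{j≠i} (x - xⱼ)/(xᵢ - xⱼ)

L_0(5.2) = (5.2 - 2)/(-1 - 2) × (5.2 - 5)/(-1 - 5) × (5.2 - 8)/(-1 - 8) = 0.011062
L_1(5.2) = (5.2 - (-1))/(2 - (-1)) × (5.2 - 5)/(2 - 5) × (5.2 - 8)/(2 - 8) = -0.064296
L_2(5.2) = (5.2 - (-1))/(5 - (-1)) × (5.2 - 2)/(5 - 2) × (5.2 - 8)/(5 - 8) = 1.028741
L_3(5.2) = (5.2 - (-1))/(8 - (-1)) × (5.2 - 2)/(8 - 2) × (5.2 - 5)/(8 - 5) = 0.024494

P(5.2) = (-6)×L_0(5.2) + (-2)×L_1(5.2) + (-14)×L_2(5.2) + 2×L_3(5.2)
P(5.2) = -14.291160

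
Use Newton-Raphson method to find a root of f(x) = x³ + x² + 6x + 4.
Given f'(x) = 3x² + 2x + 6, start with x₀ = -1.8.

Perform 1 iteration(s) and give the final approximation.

f(x) = x³ + x² + 6x + 4
f'(x) = 3x² + 2x + 6
x₀ = -1.8

Newton-Raphson formula: x_{n+1} = x_n - f(x_n)/f'(x_n)

Iteration 1:
  f(-1.800000) = -9.392000
  f'(-1.800000) = 12.120000
  x_1 = -1.800000 - (-9.392000)/12.120000 = -1.025083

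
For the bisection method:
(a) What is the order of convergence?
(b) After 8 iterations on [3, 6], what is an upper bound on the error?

(a) Bisection has linear (order 1) convergence; the error is halved each step.

(b) Error bound = (b-a)/2^n = (6 - 3)/2^{8}
    = 3/2^{8}

(a) 1 (linear); (b) error ≤ 1.17e-02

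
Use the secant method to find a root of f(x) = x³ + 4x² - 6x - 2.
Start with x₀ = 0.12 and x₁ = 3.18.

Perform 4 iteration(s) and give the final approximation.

f(x) = x³ + 4x² - 6x - 2
x₀ = 0.12, x₁ = 3.18

Secant formula: x_{n+1} = x_n - f(x_n)(x_n - x_{n-1})/(f(x_n) - f(x_{n-1}))

Iteration 1:
  f(0.120000) = -2.660672
  f(3.180000) = 51.527032
  x_2 = 3.180000 - 51.527032×(3.180000 - 0.120000)/(51.527032 - (-2.660672))
       = 0.270249
Iteration 2:
  f(3.180000) = 51.527032
  f(0.270249) = -3.309619
  x_3 = 0.270249 - (-3.309619)×(0.270249 - 3.180000)/(-3.309619 - 51.527032)
       = 0.445865
Iteration 3:
  f(0.270249) = -3.309619
  f(0.445865) = -3.791371
  x_4 = 0.445865 - (-3.791371)×(0.445865 - 0.270249)/(-3.791371 - (-3.309619))
       = -0.936223
Iteration 4:
  f(0.445865) = -3.791371
  f(-0.936223) = 6.302780
  x_5 = -0.936223 - 6.302780×(-0.936223 - 0.445865)/(6.302780 - (-3.791371))
       = -0.073249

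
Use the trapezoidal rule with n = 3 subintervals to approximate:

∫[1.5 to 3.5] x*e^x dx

f(x) = x*e^x
a = 1.5, b = 3.5, n = 3
h = (b - a)/n = 0.666667

Trapezoidal rule: (h/2)[f(x₀) + 2f(x₁) + 2f(x₂) + ... + f(xₙ)]

x_0 = 1.5000, f(x_0) = 6.722534, coefficient = 1
x_1 = 2.1667, f(x_1) = 18.913133, coefficient = 2
x_2 = 2.8333, f(x_2) = 48.172446, coefficient = 2
x_3 = 3.5000, f(x_3) = 115.904082, coefficient = 1

I ≈ (0.666667/2) × 256.797775 = 85.599258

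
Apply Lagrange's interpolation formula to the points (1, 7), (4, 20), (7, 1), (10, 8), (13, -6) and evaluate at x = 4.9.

Lagrange interpolation formula:
P(x) = Σ yᵢ × Lᵢ(x)
where Lᵢ(x) = Π_{j≠i} (x - xⱼ)/(xᵢ - xⱼ)

L_0(4.9) = (4.9 - 4)/(1 - 4) × (4.9 - 7)/(1 - 7) × (4.9 - 10)/(1 - 10) × (4.9 - 13)/(1 - 13) = -0.040162
L_1(4.9) = (4.9 - 1)/(4 - 1) × (4.9 - 7)/(4 - 7) × (4.9 - 10)/(4 - 10) × (4.9 - 13)/(4 - 13) = 0.696150
L_2(4.9) = (4.9 - 1)/(7 - 1) × (4.9 - 4)/(7 - 4) × (4.9 - 10)/(7 - 10) × (4.9 - 13)/(7 - 13) = 0.447525
L_3(4.9) = (4.9 - 1)/(10 - 1) × (4.9 - 4)/(10 - 4) × (4.9 - 7)/(10 - 7) × (4.9 - 13)/(10 - 13) = -0.122850
L_4(4.9) = (4.9 - 1)/(13 - 1) × (4.9 - 4)/(13 - 4) × (4.9 - 7)/(13 - 7) × (4.9 - 10)/(13 - 10) = 0.019338

P(4.9) = 7×L_0(4.9) + 20×L_1(4.9) + 1×L_2(4.9) + 8×L_3(4.9) + (-6)×L_4(4.9)
P(4.9) = 12.990562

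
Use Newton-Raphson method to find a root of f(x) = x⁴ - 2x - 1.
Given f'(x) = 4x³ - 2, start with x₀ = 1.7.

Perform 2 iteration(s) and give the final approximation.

f(x) = x⁴ - 2x - 1
f'(x) = 4x³ - 2
x₀ = 1.7

Newton-Raphson formula: x_{n+1} = x_n - f(x_n)/f'(x_n)

Iteration 1:
  f(1.700000) = 3.952100
  f'(1.700000) = 17.652000
  x_1 = 1.700000 - 3.952100/17.652000 = 1.476110
Iteration 2:
  f(1.476110) = 0.795392
  f'(1.476110) = 10.865198
  x_2 = 1.476110 - 0.795392/10.865198 = 1.402905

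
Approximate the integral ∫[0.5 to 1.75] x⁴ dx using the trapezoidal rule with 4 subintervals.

f(x) = x⁴
a = 0.5, b = 1.75, n = 4
h = (b - a)/n = 0.312500

Trapezoidal rule: (h/2)[f(x₀) + 2f(x₁) + 2f(x₂) + ... + f(xₙ)]

x_0 = 0.5000, f(x_0) = 0.062500, coefficient = 1
x_1 = 0.8125, f(x_1) = 0.435806, coefficient = 2
x_2 = 1.1250, f(x_2) = 1.601807, coefficient = 2
x_3 = 1.4375, f(x_3) = 4.270035, coefficient = 2
x_4 = 1.7500, f(x_4) = 9.378906, coefficient = 1

I ≈ (0.312500/2) × 22.056702 = 3.446360
Exact value: 3.276367
Error: 0.169992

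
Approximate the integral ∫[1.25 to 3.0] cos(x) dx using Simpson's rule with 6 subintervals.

f(x) = cos(x)
a = 1.25, b = 3.0, n = 6
h = (b - a)/n = 0.291667

Simpson's rule: (h/3)[f(x₀) + 4f(x₁) + 2f(x₂) + ... + f(xₙ)]

x_0 = 1.2500, f(x_0) = 0.315322, coefficient = 1
x_1 = 1.5417, f(x_1) = 0.029126, coefficient = 4
x_2 = 1.8333, f(x_2) = -0.259531, coefficient = 2
x_3 = 2.1250, f(x_3) = -0.526266, coefficient = 4
x_4 = 2.4167, f(x_4) = -0.748549, coefficient = 2
x_5 = 2.7083, f(x_5) = -0.907602, coefficient = 4
x_6 = 3.0000, f(x_6) = -0.989992, coefficient = 1

I ≈ (0.291667/3) × -8.309802 = -0.807897
Exact value: -0.807865
Error: 0.000033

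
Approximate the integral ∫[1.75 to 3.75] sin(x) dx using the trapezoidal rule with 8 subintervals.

f(x) = sin(x)
a = 1.75, b = 3.75, n = 8
h = (b - a)/n = 0.250000

Trapezoidal rule: (h/2)[f(x₀) + 2f(x₁) + 2f(x₂) + ... + f(xₙ)]

x_0 = 1.7500, f(x_0) = 0.983986, coefficient = 1
x_1 = 2.0000, f(x_1) = 0.909297, coefficient = 2
x_2 = 2.2500, f(x_2) = 0.778073, coefficient = 2
x_3 = 2.5000, f(x_3) = 0.598472, coefficient = 2
x_4 = 2.7500, f(x_4) = 0.381661, coefficient = 2
x_5 = 3.0000, f(x_5) = 0.141120, coefficient = 2
x_6 = 3.2500, f(x_6) = -0.108195, coefficient = 2
x_7 = 3.5000, f(x_7) = -0.350783, coefficient = 2
x_8 = 3.7500, f(x_8) = -0.571561, coefficient = 1

I ≈ (0.250000/2) × 5.111715 = 0.638964
Exact value: 0.642313
Error: 0.003349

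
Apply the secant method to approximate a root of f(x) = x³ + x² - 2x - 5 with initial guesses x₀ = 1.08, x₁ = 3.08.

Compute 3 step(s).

f(x) = x³ + x² - 2x - 5
x₀ = 1.08, x₁ = 3.08

Secant formula: x_{n+1} = x_n - f(x_n)(x_n - x_{n-1})/(f(x_n) - f(x_{n-1}))

Iteration 1:
  f(1.080000) = -4.733888
  f(3.080000) = 27.544512
  x_2 = 3.080000 - 27.544512×(3.080000 - 1.080000)/(27.544512 - (-4.733888))
       = 1.373316
Iteration 2:
  f(3.080000) = 27.544512
  f(1.373316) = -3.270565
  x_3 = 1.373316 - (-3.270565)×(1.373316 - 3.080000)/(-3.270565 - 27.544512)
       = 1.554455
Iteration 3:
  f(1.373316) = -3.270565
  f(1.554455) = -1.936500
  x_4 = 1.554455 - (-1.936500)×(1.554455 - 1.373316)/(-1.936500 - (-3.270565))
       = 1.817393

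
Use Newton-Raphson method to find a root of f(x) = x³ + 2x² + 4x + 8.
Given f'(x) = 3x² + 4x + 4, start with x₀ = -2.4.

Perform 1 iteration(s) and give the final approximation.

f(x) = x³ + 2x² + 4x + 8
f'(x) = 3x² + 4x + 4
x₀ = -2.4

Newton-Raphson formula: x_{n+1} = x_n - f(x_n)/f'(x_n)

Iteration 1:
  f(-2.400000) = -3.904000
  f'(-2.400000) = 11.680000
  x_1 = -2.400000 - (-3.904000)/11.680000 = -2.065753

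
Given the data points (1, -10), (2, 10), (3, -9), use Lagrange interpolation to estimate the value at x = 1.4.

Lagrange interpolation formula:
P(x) = Σ yᵢ × Lᵢ(x)
where Lᵢ(x) = Π_{j≠i} (x - xⱼ)/(xᵢ - xⱼ)

L_0(1.4) = (1.4 - 2)/(1 - 2) × (1.4 - 3)/(1 - 3) = 0.480000
L_1(1.4) = (1.4 - 1)/(2 - 1) × (1.4 - 3)/(2 - 3) = 0.640000
L_2(1.4) = (1.4 - 1)/(3 - 1) × (1.4 - 2)/(3 - 2) = -0.120000

P(1.4) = (-10)×L_0(1.4) + 10×L_1(1.4) + (-9)×L_2(1.4)
P(1.4) = 2.680000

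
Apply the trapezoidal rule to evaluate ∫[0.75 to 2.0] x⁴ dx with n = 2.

f(x) = x⁴
a = 0.75, b = 2.0, n = 2
h = (b - a)/n = 0.625000

Trapezoidal rule: (h/2)[f(x₀) + 2f(x₁) + 2f(x₂) + ... + f(xₙ)]

x_0 = 0.7500, f(x_0) = 0.316406, coefficient = 1
x_1 = 1.3750, f(x_1) = 3.574463, coefficient = 2
x_2 = 2.0000, f(x_2) = 16.000000, coefficient = 1

I ≈ (0.625000/2) × 23.465332 = 7.332916
Exact value: 6.352539
Error: 0.980377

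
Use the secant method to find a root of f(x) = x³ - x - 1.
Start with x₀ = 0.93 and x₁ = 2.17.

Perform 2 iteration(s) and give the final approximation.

f(x) = x³ - x - 1
x₀ = 0.93, x₁ = 2.17

Secant formula: x_{n+1} = x_n - f(x_n)(x_n - x_{n-1})/(f(x_n) - f(x_{n-1}))

Iteration 1:
  f(0.930000) = -1.125643
  f(2.170000) = 7.048313
  x_2 = 2.170000 - 7.048313×(2.170000 - 0.930000)/(7.048313 - (-1.125643))
       = 1.100762
Iteration 2:
  f(2.170000) = 7.048313
  f(1.100762) = -0.766995
  x_3 = 1.100762 - (-0.766995)×(1.100762 - 2.170000)/(-0.766995 - 7.048313)
       = 1.205697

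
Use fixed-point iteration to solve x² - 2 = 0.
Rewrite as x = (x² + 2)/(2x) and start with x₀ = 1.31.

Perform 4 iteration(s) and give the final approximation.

Equation: x² - 2 = 0
Fixed-point form: x = (x² + 2)/(2x)
x₀ = 1.31

x_1 = g(1.310000) = 1.418359
x_2 = g(1.418359) = 1.414220
x_3 = g(1.414220) = 1.414214
x_4 = g(1.414214) = 1.414214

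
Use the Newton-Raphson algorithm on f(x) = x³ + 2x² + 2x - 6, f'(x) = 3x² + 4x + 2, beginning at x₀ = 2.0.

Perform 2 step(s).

f(x) = x³ + 2x² + 2x - 6
f'(x) = 3x² + 4x + 2
x₀ = 2.0

Newton-Raphson formula: x_{n+1} = x_n - f(x_n)/f'(x_n)

Iteration 1:
  f(2.000000) = 14.000000
  f'(2.000000) = 22.000000
  x_1 = 2.000000 - 14.000000/22.000000 = 1.363636
Iteration 2:
  f(1.363636) = 2.981968
  f'(1.363636) = 13.033058
  x_2 = 1.363636 - 2.981968/13.033058 = 1.134836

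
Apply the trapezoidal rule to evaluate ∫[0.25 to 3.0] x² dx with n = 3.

f(x) = x²
a = 0.25, b = 3.0, n = 3
h = (b - a)/n = 0.916667

Trapezoidal rule: (h/2)[f(x₀) + 2f(x₁) + 2f(x₂) + ... + f(xₙ)]

x_0 = 0.2500, f(x_0) = 0.062500, coefficient = 1
x_1 = 1.1667, f(x_1) = 1.361111, coefficient = 2
x_2 = 2.0833, f(x_2) = 4.340278, coefficient = 2
x_3 = 3.0000, f(x_3) = 9.000000, coefficient = 1

I ≈ (0.916667/2) × 20.465278 = 9.379919
Exact value: 8.994792
Error: 0.385127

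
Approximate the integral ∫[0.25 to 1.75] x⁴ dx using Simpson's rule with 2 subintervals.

f(x) = x⁴
a = 0.25, b = 1.75, n = 2
h = (b - a)/n = 0.750000

Simpson's rule: (h/3)[f(x₀) + 4f(x₁) + 2f(x₂) + ... + f(xₙ)]

x_0 = 0.2500, f(x_0) = 0.003906, coefficient = 1
x_1 = 1.0000, f(x_1) = 1.000000, coefficient = 4
x_2 = 1.7500, f(x_2) = 9.378906, coefficient = 1

I ≈ (0.750000/3) × 13.382812 = 3.345703
Exact value: 3.282422
Error: 0.063281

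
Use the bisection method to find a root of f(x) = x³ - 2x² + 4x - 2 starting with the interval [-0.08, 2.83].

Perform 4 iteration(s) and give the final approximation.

f(x) = x³ - 2x² + 4x - 2
Initial interval: [-0.08, 2.83]

Iteration 1:
  c_1 = (-0.080000 + 2.830000)/2 = 1.375000
  f(c_1) = f(1.375000) = 2.318359
  f(a) × f(c) < 0, new interval: [-0.080000, 1.375000]
Iteration 2:
  c_2 = (-0.080000 + 1.375000)/2 = 0.647500
  f(c_2) = f(0.647500) = 0.022956
  f(a) × f(c) < 0, new interval: [-0.080000, 0.647500]
Iteration 3:
  c_3 = (-0.080000 + 0.647500)/2 = 0.283750
  f(c_3) = f(0.283750) = -1.003182
  f(a) × f(c) ≥ 0, new interval: [0.283750, 0.647500]
Iteration 4:
  c_4 = (0.283750 + 0.647500)/2 = 0.465625
  f(c_4) = f(0.465625) = -0.470163
  f(a) × f(c) ≥ 0, new interval: [0.465625, 0.647500]

After 4 iteration(s), the approximation is c_4 = 0.465625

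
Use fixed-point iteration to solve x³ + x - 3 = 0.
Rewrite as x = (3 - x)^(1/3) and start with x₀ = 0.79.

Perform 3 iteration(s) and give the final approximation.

Equation: x³ + x - 3 = 0
Fixed-point form: x = (3 - x)^(1/3)
x₀ = 0.79

x_1 = g(0.790000) = 1.302559
x_2 = g(1.302559) = 1.192884
x_3 = g(1.192884) = 1.218041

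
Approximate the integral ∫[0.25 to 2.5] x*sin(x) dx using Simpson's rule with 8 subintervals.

f(x) = x*sin(x)
a = 0.25, b = 2.5, n = 8
h = (b - a)/n = 0.281250

Simpson's rule: (h/3)[f(x₀) + 4f(x₁) + 2f(x₂) + ... + f(xₙ)]

x_0 = 0.2500, f(x_0) = 0.061851, coefficient = 1
x_1 = 0.5312, f(x_1) = 0.269137, coefficient = 4
x_2 = 0.8125, f(x_2) = 0.589882, coefficient = 2
x_3 = 1.0938, f(x_3) = 0.971638, coefficient = 4
x_4 = 1.3750, f(x_4) = 1.348728, coefficient = 2
x_5 = 1.6562, f(x_5) = 1.650206, coefficient = 4
x_6 = 1.9375, f(x_6) = 1.808684, coefficient = 2
x_7 = 2.2188, f(x_7) = 1.769055, coefficient = 4
x_8 = 2.5000, f(x_8) = 1.496180, coefficient = 1

I ≈ (0.281250/3) × 27.692767 = 2.596197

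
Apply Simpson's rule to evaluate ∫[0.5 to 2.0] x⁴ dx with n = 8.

f(x) = x⁴
a = 0.5, b = 2.0, n = 8
h = (b - a)/n = 0.187500

Simpson's rule: (h/3)[f(x₀) + 4f(x₁) + 2f(x₂) + ... + f(xₙ)]

x_0 = 0.5000, f(x_0) = 0.062500, coefficient = 1
x_1 = 0.6875, f(x_1) = 0.223404, coefficient = 4
x_2 = 0.8750, f(x_2) = 0.586182, coefficient = 2
x_3 = 1.0625, f(x_3) = 1.274429, coefficient = 4
x_4 = 1.2500, f(x_4) = 2.441406, coefficient = 2
x_5 = 1.4375, f(x_5) = 4.270035, coefficient = 4
x_6 = 1.6250, f(x_6) = 6.972900, coefficient = 2
x_7 = 1.8125, f(x_7) = 10.792252, coefficient = 4
x_8 = 2.0000, f(x_8) = 16.000000, coefficient = 1

I ≈ (0.187500/3) × 102.303955 = 6.393997
Exact value: 6.393750
Error: 0.000247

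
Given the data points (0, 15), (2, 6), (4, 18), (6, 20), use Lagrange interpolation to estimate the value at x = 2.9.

Lagrange interpolation formula:
P(x) = Σ yᵢ × Lᵢ(x)
where Lᵢ(x) = Π_{j≠i} (x - xⱼ)/(xᵢ - xⱼ)

L_0(2.9) = (2.9 - 2)/(0 - 2) × (2.9 - 4)/(0 - 4) × (2.9 - 6)/(0 - 6) = -0.063938
L_1(2.9) = (2.9 - 0)/(2 - 0) × (2.9 - 4)/(2 - 4) × (2.9 - 6)/(2 - 6) = 0.618062
L_2(2.9) = (2.9 - 0)/(4 - 0) × (2.9 - 2)/(4 - 2) × (2.9 - 6)/(4 - 6) = 0.505687
L_3(2.9) = (2.9 - 0)/(6 - 0) × (2.9 - 2)/(6 - 2) × (2.9 - 4)/(6 - 4) = -0.059812

P(2.9) = 15×L_0(2.9) + 6×L_1(2.9) + 18×L_2(2.9) + 20×L_3(2.9)
P(2.9) = 10.655437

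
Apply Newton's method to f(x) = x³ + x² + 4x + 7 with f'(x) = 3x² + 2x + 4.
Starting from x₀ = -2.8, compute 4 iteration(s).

f(x) = x³ + x² + 4x + 7
f'(x) = 3x² + 2x + 4
x₀ = -2.8

Newton-Raphson formula: x_{n+1} = x_n - f(x_n)/f'(x_n)

Iteration 1:
  f(-2.800000) = -18.312000
  f'(-2.800000) = 21.920000
  x_1 = -2.800000 - (-18.312000)/21.920000 = -1.964599
Iteration 2:
  f(-1.964599) = -4.581404
  f'(-1.964599) = 11.649745
  x_2 = -1.964599 - (-4.581404)/11.649745 = -1.571336
Iteration 3:
  f(-1.571336) = -0.696031
  f'(-1.571336) = 8.264621
  x_3 = -1.571336 - (-0.696031)/8.264621 = -1.487118
Iteration 4:
  f(-1.487118) = -0.025745
  f'(-1.487118) = 7.660325
  x_4 = -1.487118 - (-0.025745)/7.660325 = -1.483757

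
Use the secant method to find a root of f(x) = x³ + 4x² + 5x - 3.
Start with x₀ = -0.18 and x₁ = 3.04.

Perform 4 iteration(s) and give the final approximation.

f(x) = x³ + 4x² + 5x - 3
x₀ = -0.18, x₁ = 3.04

Secant formula: x_{n+1} = x_n - f(x_n)(x_n - x_{n-1})/(f(x_n) - f(x_{n-1}))

Iteration 1:
  f(-0.180000) = -3.776232
  f(3.040000) = 77.260864
  x_2 = 3.040000 - 77.260864×(3.040000 - (-0.180000))/(77.260864 - (-3.776232))
       = -0.029952
Iteration 2:
  f(3.040000) = 77.260864
  f(-0.029952) = -3.146198
  x_3 = -0.029952 - (-3.146198)×(-0.029952 - 3.040000)/(-3.146198 - 77.260864)
       = 0.090170
Iteration 3:
  f(-0.029952) = -3.146198
  f(0.090170) = -2.515892
  x_4 = 0.090170 - (-2.515892)×(0.090170 - (-0.029952))/(-2.515892 - (-3.146198))
       = 0.569644
Iteration 4:
  f(0.090170) = -2.515892
  f(0.569644) = 1.331039
  x_5 = 0.569644 - 1.331039×(0.569644 - 0.090170)/(1.331039 - (-2.515892))
       = 0.403746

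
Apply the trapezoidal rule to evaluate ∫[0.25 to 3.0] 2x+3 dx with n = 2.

f(x) = 2x+3
a = 0.25, b = 3.0, n = 2
h = (b - a)/n = 1.375000

Trapezoidal rule: (h/2)[f(x₀) + 2f(x₁) + 2f(x₂) + ... + f(xₙ)]

x_0 = 0.2500, f(x_0) = 3.500000, coefficient = 1
x_1 = 1.6250, f(x_1) = 6.250000, coefficient = 2
x_2 = 3.0000, f(x_2) = 9.000000, coefficient = 1

I ≈ (1.375000/2) × 25.000000 = 17.187500
Exact value: 17.187500
Error: 0.000000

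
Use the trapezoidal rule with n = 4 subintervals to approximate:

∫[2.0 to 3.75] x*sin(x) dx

f(x) = x*sin(x)
a = 2.0, b = 3.75, n = 4
h = (b - a)/n = 0.437500

Trapezoidal rule: (h/2)[f(x₀) + 2f(x₁) + 2f(x₂) + ... + f(xₙ)]

x_0 = 2.0000, f(x_0) = 1.818595, coefficient = 1
x_1 = 2.4375, f(x_1) = 1.577897, coefficient = 2
x_2 = 2.8750, f(x_2) = 0.757407, coefficient = 2
x_3 = 3.3125, f(x_3) = -0.563379, coefficient = 2
x_4 = 3.7500, f(x_4) = -2.143355, coefficient = 1

I ≈ (0.437500/2) × 3.219092 = 0.704176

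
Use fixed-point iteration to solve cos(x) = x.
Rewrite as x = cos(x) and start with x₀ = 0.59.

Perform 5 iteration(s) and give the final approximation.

Equation: cos(x) = x
Fixed-point form: x = cos(x)
x₀ = 0.59

x_1 = g(0.590000) = 0.830941
x_2 = g(0.830941) = 0.674181
x_3 = g(0.674181) = 0.781218
x_4 = g(0.781218) = 0.710056
x_5 = g(0.710056) = 0.758325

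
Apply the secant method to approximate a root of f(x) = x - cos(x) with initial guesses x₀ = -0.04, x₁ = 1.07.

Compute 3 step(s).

f(x) = x - cos(x)
x₀ = -0.04, x₁ = 1.07

Secant formula: x_{n+1} = x_n - f(x_n)(x_n - x_{n-1})/(f(x_n) - f(x_{n-1}))

Iteration 1:
  f(-0.040000) = -1.039200
  f(1.070000) = 0.589876
  x_2 = 1.070000 - 0.589876×(1.070000 - (-0.040000))/(0.589876 - (-1.039200))
       = 0.668078
Iteration 2:
  f(1.070000) = 0.589876
  f(0.668078) = -0.116936
  x_3 = 0.668078 - (-0.116936)×(0.668078 - 1.070000)/(-0.116936 - 0.589876)
       = 0.734572
Iteration 3:
  f(0.668078) = -0.116936
  f(0.734572) = -0.007545
  x_4 = 0.734572 - (-0.007545)×(0.734572 - 0.668078)/(-0.007545 - (-0.116936))
       = 0.739159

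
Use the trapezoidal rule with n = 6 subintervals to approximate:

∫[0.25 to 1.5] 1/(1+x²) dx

f(x) = 1/(1+x²)
a = 0.25, b = 1.5, n = 6
h = (b - a)/n = 0.208333

Trapezoidal rule: (h/2)[f(x₀) + 2f(x₁) + 2f(x₂) + ... + f(xₙ)]

x_0 = 0.2500, f(x_0) = 0.941176, coefficient = 1
x_1 = 0.4583, f(x_1) = 0.826399, coefficient = 2
x_2 = 0.6667, f(x_2) = 0.692308, coefficient = 2
x_3 = 0.8750, f(x_3) = 0.566372, coefficient = 2
x_4 = 1.0833, f(x_4) = 0.460064, coefficient = 2
x_5 = 1.2917, f(x_5) = 0.374756, coefficient = 2
x_6 = 1.5000, f(x_6) = 0.307692, coefficient = 1

I ≈ (0.208333/2) × 7.088665 = 0.738403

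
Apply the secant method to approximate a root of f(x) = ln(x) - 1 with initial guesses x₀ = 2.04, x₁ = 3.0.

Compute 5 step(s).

f(x) = ln(x) - 1
x₀ = 2.04, x₁ = 3.0

Secant formula: x_{n+1} = x_n - f(x_n)(x_n - x_{n-1})/(f(x_n) - f(x_{n-1}))

Iteration 1:
  f(2.040000) = -0.287050
  f(3.000000) = 0.098612
  x_2 = 3.000000 - 0.098612×(3.000000 - 2.040000)/(0.098612 - (-0.287050))
       = 2.754532
Iteration 2:
  f(3.000000) = 0.098612
  f(2.754532) = 0.013248
  x_3 = 2.754532 - 0.013248×(2.754532 - 3.000000)/(0.013248 - 0.098612)
       = 2.716438
Iteration 3:
  f(2.754532) = 0.013248
  f(2.716438) = -0.000678
  x_4 = 2.716438 - (-0.000678)×(2.716438 - 2.754532)/(-0.000678 - 0.013248)
       = 2.718294
Iteration 4:
  f(2.716438) = -0.000678
  f(2.718294) = 0.000005
  x_5 = 2.718294 - 0.000005×(2.718294 - 2.716438)/(0.000005 - (-0.000678))
       = 2.718282
Iteration 5:
  f(2.718294) = 0.000005
  f(2.718282) = 0.000000
  x_6 = 2.718282 - 0.000000×(2.718282 - 2.718294)/(0.000000 - 0.000005)
       = 2.718282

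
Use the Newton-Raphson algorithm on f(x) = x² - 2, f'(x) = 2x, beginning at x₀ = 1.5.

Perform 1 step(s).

f(x) = x² - 2
f'(x) = 2x
x₀ = 1.5

Newton-Raphson formula: x_{n+1} = x_n - f(x_n)/f'(x_n)

Iteration 1:
  f(1.500000) = 0.250000
  f'(1.500000) = 3.000000
  x_1 = 1.500000 - 0.250000/3.000000 = 1.416667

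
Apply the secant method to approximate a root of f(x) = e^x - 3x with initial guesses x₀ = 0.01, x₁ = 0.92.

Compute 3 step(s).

f(x) = e^x - 3x
x₀ = 0.01, x₁ = 0.92

Secant formula: x_{n+1} = x_n - f(x_n)(x_n - x_{n-1})/(f(x_n) - f(x_{n-1}))

Iteration 1:
  f(0.010000) = 0.980050
  f(0.920000) = -0.250710
  x_2 = 0.920000 - (-0.250710)×(0.920000 - 0.010000)/(-0.250710 - 0.980050)
       = 0.734630
Iteration 2:
  f(0.920000) = -0.250710
  f(0.734630) = -0.119180
  x_3 = 0.734630 - (-0.119180)×(0.734630 - 0.920000)/(-0.119180 - (-0.250710))
       = 0.566666
Iteration 3:
  f(0.734630) = -0.119180
  f(0.566666) = 0.062383
  x_4 = 0.566666 - 0.062383×(0.566666 - 0.734630)/(0.062383 - (-0.119180))
       = 0.624377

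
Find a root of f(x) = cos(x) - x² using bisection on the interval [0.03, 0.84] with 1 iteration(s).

f(x) = cos(x) - x²
Initial interval: [0.03, 0.84]

Iteration 1:
  c_1 = (0.030000 + 0.840000)/2 = 0.435000
  f(c_1) = f(0.435000) = 0.717645
  f(a) × f(c) ≥ 0, new interval: [0.435000, 0.840000]

After 1 iteration(s), the approximation is c_1 = 0.435000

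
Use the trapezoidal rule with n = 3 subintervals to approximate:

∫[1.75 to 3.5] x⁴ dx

f(x) = x⁴
a = 1.75, b = 3.5, n = 3
h = (b - a)/n = 0.583333

Trapezoidal rule: (h/2)[f(x₀) + 2f(x₁) + 2f(x₂) + ... + f(xₙ)]

x_0 = 1.7500, f(x_0) = 9.378906, coefficient = 1
x_1 = 2.3333, f(x_1) = 29.641975, coefficient = 2
x_2 = 2.9167, f(x_2) = 72.368104, coefficient = 2
x_3 = 3.5000, f(x_3) = 150.062500, coefficient = 1

I ≈ (0.583333/2) × 363.461564 = 106.009623
Exact value: 101.761133
Error: 4.248490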